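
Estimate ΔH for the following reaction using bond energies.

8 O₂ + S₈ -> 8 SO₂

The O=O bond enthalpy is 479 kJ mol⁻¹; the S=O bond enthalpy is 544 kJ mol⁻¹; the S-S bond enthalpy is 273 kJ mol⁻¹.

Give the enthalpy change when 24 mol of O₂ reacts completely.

ΔH = −8064 kJ

Bonds broken (reactants):
  O=O: 8 × 479 = 3832
  S-S: 8 × 273 = 2184
  Σ(broken) = 6016 kJ
Bonds formed (products):
  S=O: 16 × 544 = 8704
  Σ(formed) = 8704 kJ
ΔH = Σ(broken) − Σ(formed) = 6016 − 8704 = −2688 kJ
For 3× the reaction as written: 3 × (−2688) = −8064 kJ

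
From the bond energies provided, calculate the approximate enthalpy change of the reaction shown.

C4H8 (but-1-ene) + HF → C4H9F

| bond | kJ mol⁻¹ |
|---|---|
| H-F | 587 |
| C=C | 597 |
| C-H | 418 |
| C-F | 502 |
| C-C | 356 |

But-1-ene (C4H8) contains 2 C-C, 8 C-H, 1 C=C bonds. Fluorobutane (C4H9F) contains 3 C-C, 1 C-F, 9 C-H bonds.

Bonds broken (reactants):
  C-C: 2 × 356 = 712
  C-H: 8 × 418 = 3344
  C=C: 1 × 597 = 597
  H-F: 1 × 587 = 587
  Σ(broken) = 5240 kJ
Bonds formed (products):
  C-C: 3 × 356 = 1068
  C-F: 1 × 502 = 502
  C-H: 9 × 418 = 3762
  Σ(formed) = 5332 kJ
ΔH = Σ(broken) − Σ(formed) = 5240 − 5332 = −92 kJ

ΔH ≈ −92 kJ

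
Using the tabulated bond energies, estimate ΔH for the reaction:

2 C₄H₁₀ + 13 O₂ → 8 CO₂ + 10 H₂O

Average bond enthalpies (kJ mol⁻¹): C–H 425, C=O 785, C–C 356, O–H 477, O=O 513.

Bonds broken (reactants):
  C–C: 6 × 356 = 2136
  C–H: 20 × 425 = 8500
  O=O: 13 × 513 = 6669
  Σ(broken) = 17305 kJ
Bonds formed (products):
  C=O: 16 × 785 = 12560
  O–H: 20 × 477 = 9540
  Σ(formed) = 22100 kJ
ΔH = Σ(broken) − Σ(formed) = 17305 − 22100 = −4795 kJ

ΔH ≈ −4795 kJ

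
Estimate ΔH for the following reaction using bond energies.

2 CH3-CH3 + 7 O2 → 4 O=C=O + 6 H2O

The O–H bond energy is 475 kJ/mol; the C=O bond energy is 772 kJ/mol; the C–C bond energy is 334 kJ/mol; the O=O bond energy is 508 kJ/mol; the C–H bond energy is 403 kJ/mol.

ΔH ≈ −2816 kJ

Bonds broken (reactants):
  C–C: 2 × 334 = 668
  C–H: 12 × 403 = 4836
  O=O: 7 × 508 = 3556
  Σ(broken) = 9060 kJ
Bonds formed (products):
  C=O: 8 × 772 = 6176
  O–H: 12 × 475 = 5700
  Σ(formed) = 11876 kJ
ΔH = Σ(broken) − Σ(formed) = 9060 − 11876 = −2816 kJ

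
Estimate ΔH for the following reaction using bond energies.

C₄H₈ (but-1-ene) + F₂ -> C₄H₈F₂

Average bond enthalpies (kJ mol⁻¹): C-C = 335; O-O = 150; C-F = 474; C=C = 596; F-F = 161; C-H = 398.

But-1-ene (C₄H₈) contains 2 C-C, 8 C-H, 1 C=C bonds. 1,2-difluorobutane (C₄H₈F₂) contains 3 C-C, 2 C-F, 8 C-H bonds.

ΔH ≈ −526 kJ

Bonds broken (reactants):
  C-C: 2 × 335 = 670
  C-H: 8 × 398 = 3184
  C=C: 1 × 596 = 596
  F-F: 1 × 161 = 161
  Σ(broken) = 4611 kJ
Bonds formed (products):
  C-C: 3 × 335 = 1005
  C-F: 2 × 474 = 948
  C-H: 8 × 398 = 3184
  Σ(formed) = 5137 kJ
ΔH = Σ(broken) − Σ(formed) = 4611 − 5137 = −526 kJ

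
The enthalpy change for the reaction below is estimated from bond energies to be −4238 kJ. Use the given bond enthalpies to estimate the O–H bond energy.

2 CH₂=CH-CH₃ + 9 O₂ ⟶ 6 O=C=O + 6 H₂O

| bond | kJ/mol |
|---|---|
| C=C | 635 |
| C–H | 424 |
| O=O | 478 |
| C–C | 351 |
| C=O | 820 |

Let D be the O–H bond energy.
Σ(broken) = 2×351 + 12×424 + 2×635 + 9×478 = 11362
Σ(formed) = 12×820 + 12×D = 9840 + 12D
ΔH = Σ(broken) − Σ(formed) = (11362) − (9840 + 12D) = +1522 − 12D
Setting this equal to −4238 kJ gives 12D = 5760, so D = 480 kJ/mol.

D(O–H) ≈ 480 kJ/mol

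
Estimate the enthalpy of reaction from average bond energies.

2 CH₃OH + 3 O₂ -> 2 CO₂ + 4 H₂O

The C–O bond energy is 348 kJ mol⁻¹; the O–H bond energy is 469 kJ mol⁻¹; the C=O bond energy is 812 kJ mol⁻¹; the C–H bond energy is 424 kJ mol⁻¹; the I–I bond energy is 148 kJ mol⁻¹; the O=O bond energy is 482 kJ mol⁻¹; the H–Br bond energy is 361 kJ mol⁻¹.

ΔH ≈ −1376 kJ

Bonds broken (reactants):
  C–H: 6 × 424 = 2544
  C–O: 2 × 348 = 696
  O–H: 2 × 469 = 938
  O=O: 3 × 482 = 1446
  Σ(broken) = 5624 kJ
Bonds formed (products):
  C=O: 4 × 812 = 3248
  O–H: 8 × 469 = 3752
  Σ(formed) = 7000 kJ
ΔH = Σ(broken) − Σ(formed) = 5624 − 7000 = −1376 kJ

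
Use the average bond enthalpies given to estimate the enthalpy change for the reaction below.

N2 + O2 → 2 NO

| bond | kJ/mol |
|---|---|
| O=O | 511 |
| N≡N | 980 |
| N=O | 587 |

Bonds broken (reactants):
  N≡N: 1 × 980 = 980
  O=O: 1 × 511 = 511
  Σ(broken) = 1491 kJ
Bonds formed (products):
  N=O: 2 × 587 = 1174
  Σ(formed) = 1174 kJ
ΔH = Σ(broken) − Σ(formed) = 1491 − 1174 = +317 kJ

ΔH ≈ +317 kJ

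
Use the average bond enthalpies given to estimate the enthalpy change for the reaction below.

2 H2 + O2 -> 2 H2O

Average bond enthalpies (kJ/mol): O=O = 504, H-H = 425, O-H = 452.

Bonds broken (reactants):
  H-H: 2 × 425 = 850
  O=O: 1 × 504 = 504
  Σ(broken) = 1354 kJ
Bonds formed (products):
  O-H: 4 × 452 = 1808
  Σ(formed) = 1808 kJ
ΔH = Σ(broken) − Σ(formed) = 1354 − 1808 = −454 kJ

ΔH ≈ −454 kJ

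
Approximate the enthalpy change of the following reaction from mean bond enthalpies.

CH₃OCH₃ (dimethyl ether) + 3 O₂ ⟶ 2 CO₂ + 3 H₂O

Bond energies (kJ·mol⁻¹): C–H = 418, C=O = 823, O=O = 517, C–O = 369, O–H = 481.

Bonds broken (reactants):
  C–H: 6 × 418 = 2508
  C–O: 2 × 369 = 738
  O=O: 3 × 517 = 1551
  Σ(broken) = 4797 kJ
Bonds formed (products):
  C=O: 4 × 823 = 3292
  O–H: 6 × 481 = 2886
  Σ(formed) = 6178 kJ
ΔH = Σ(broken) − Σ(formed) = 4797 − 6178 = −1381 kJ

ΔH ≈ −1381 kJ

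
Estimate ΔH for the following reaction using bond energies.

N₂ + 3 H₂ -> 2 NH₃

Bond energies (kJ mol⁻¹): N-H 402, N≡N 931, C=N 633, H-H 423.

Bonds broken (reactants):
  H-H: 3 × 423 = 1269
  N≡N: 1 × 931 = 931
  Σ(broken) = 2200 kJ
Bonds formed (products):
  N-H: 6 × 402 = 2412
  Σ(formed) = 2412 kJ
ΔH = Σ(broken) − Σ(formed) = 2200 − 2412 = −212 kJ

ΔH ≈ −212 kJ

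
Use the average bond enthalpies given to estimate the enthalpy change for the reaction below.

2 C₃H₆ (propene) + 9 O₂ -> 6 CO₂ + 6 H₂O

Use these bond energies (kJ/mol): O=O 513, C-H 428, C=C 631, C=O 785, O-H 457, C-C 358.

Bonds broken (reactants):
  C-C: 2 × 358 = 716
  C-H: 12 × 428 = 5136
  C=C: 2 × 631 = 1262
  O=O: 9 × 513 = 4617
  Σ(broken) = 11731 kJ
Bonds formed (products):
  C=O: 12 × 785 = 9420
  O-H: 12 × 457 = 5484
  Σ(formed) = 14904 kJ
ΔH = Σ(broken) − Σ(formed) = 11731 − 14904 = −3173 kJ

ΔH ≈ −3173 kJ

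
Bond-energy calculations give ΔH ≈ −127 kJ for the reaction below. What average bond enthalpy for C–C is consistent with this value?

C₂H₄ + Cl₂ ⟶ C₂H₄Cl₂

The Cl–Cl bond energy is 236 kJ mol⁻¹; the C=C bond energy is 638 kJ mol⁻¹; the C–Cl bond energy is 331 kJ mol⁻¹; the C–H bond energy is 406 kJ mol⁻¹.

D(C–C) ≈ 339 kJ/mol

Let D be the C–C bond energy.
Σ(broken) = 4×406 + 1×638 + 1×236 = 2498
Σ(formed) = 1×D + 2×331 + 4×406 = 2286 + D
ΔH = Σ(broken) − Σ(formed) = (2498) − (2286 + D) = +212 − D
Setting this equal to −127 kJ gives D = 339 kJ/mol.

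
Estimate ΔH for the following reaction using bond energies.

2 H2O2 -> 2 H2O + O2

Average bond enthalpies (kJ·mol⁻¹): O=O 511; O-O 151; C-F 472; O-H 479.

Bonds broken (reactants):
  O-H: 4 × 479 = 1916
  O-O: 2 × 151 = 302
  Σ(broken) = 2218 kJ
Bonds formed (products):
  O-H: 4 × 479 = 1916
  O=O: 1 × 511 = 511
  Σ(formed) = 2427 kJ
ΔH = Σ(broken) − Σ(formed) = 2218 − 2427 = −209 kJ

ΔH ≈ −209 kJ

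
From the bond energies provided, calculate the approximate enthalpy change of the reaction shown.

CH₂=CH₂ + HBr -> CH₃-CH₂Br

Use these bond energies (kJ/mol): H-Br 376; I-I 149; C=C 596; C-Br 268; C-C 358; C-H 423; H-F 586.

Bonds broken (reactants):
  C-H: 4 × 423 = 1692
  C=C: 1 × 596 = 596
  H-Br: 1 × 376 = 376
  Σ(broken) = 2664 kJ
Bonds formed (products):
  C-Br: 1 × 268 = 268
  C-C: 1 × 358 = 358
  C-H: 5 × 423 = 2115
  Σ(formed) = 2741 kJ
ΔH = Σ(broken) − Σ(formed) = 2664 − 2741 = −77 kJ

ΔH ≈ −77 kJ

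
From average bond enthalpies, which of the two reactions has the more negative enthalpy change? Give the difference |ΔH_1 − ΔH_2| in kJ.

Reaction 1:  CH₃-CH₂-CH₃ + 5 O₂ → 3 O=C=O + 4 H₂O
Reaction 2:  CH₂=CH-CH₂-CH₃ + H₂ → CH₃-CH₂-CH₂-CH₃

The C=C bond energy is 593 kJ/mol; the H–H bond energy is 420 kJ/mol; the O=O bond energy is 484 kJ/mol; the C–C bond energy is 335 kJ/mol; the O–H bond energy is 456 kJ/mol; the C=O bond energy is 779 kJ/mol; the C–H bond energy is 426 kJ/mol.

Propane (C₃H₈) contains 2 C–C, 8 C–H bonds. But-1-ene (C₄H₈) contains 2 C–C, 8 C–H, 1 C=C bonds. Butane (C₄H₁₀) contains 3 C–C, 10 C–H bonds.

Reaction 1, by 1650 kJ

Reaction 1:
  Bonds broken (reactants):
    C–C: 2 × 335 = 670
    C–H: 8 × 426 = 3408
    O=O: 5 × 484 = 2420
    Σ(broken) = 6498 kJ
  Bonds formed (products):
    C=O: 6 × 779 = 4674
    O–H: 8 × 456 = 3648
    Σ(formed) = 8322 kJ
  ΔH_1 = 6498 − 8322 = −1824 kJ
Reaction 2:
  Bonds broken (reactants):
    C–C: 2 × 335 = 670
    C–H: 8 × 426 = 3408
    C=C: 1 × 593 = 593
    H–H: 1 × 420 = 420
    Σ(broken) = 5091 kJ
  Bonds formed (products):
    C–C: 3 × 335 = 1005
    C–H: 10 × 426 = 4260
    Σ(formed) = 5265 kJ
  ΔH_2 = 5091 − 5265 = −174 kJ
ΔH_1 − ΔH_2 = −1650 kJ, so reaction 1 has the more negative ΔH; |ΔH_1 − ΔH_2| = 1650 kJ.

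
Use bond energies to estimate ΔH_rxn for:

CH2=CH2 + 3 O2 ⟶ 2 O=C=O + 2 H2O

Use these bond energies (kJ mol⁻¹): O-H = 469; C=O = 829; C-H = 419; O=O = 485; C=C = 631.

Bonds broken (reactants):
  C-H: 4 × 419 = 1676
  C=C: 1 × 631 = 631
  O=O: 3 × 485 = 1455
  Σ(broken) = 3762 kJ
Bonds formed (products):
  C=O: 4 × 829 = 3316
  O-H: 4 × 469 = 1876
  Σ(formed) = 5192 kJ
ΔH = Σ(broken) − Σ(formed) = 3762 − 5192 = −1430 kJ

ΔH ≈ −1430 kJ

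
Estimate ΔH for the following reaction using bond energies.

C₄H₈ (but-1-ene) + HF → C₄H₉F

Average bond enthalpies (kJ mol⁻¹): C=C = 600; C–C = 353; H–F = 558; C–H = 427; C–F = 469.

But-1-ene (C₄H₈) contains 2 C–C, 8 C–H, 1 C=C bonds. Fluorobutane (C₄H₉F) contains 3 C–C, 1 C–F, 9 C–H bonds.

ΔH ≈ −91 kJ

Bonds broken (reactants):
  C–C: 2 × 353 = 706
  C–H: 8 × 427 = 3416
  C=C: 1 × 600 = 600
  H–F: 1 × 558 = 558
  Σ(broken) = 5280 kJ
Bonds formed (products):
  C–C: 3 × 353 = 1059
  C–F: 1 × 469 = 469
  C–H: 9 × 427 = 3843
  Σ(formed) = 5371 kJ
ΔH = Σ(broken) − Σ(formed) = 5280 − 5371 = −91 kJ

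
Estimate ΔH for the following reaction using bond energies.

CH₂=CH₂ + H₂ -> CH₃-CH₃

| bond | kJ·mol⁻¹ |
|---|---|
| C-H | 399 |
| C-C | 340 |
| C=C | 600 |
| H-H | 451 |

Bonds broken (reactants):
  C-H: 4 × 399 = 1596
  C=C: 1 × 600 = 600
  H-H: 1 × 451 = 451
  Σ(broken) = 2647 kJ
Bonds formed (products):
  C-C: 1 × 340 = 340
  C-H: 6 × 399 = 2394
  Σ(formed) = 2734 kJ
ΔH = Σ(broken) − Σ(formed) = 2647 − 2734 = −87 kJ

ΔH ≈ −87 kJ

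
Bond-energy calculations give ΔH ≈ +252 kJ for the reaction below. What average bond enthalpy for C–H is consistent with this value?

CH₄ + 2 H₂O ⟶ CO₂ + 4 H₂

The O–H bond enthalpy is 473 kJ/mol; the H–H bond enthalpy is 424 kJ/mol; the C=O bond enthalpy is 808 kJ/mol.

D(C–H) ≈ 418 kJ/mol

Let D be the C–H bond energy.
Σ(broken) = 4×D + 4×473 = 1892 + 4D
Σ(formed) = 2×808 + 4×424 = 3312
ΔH = Σ(broken) − Σ(formed) = (1892 + 4D) − (3312) = −1420 + 4D
Setting this equal to +252 kJ gives 4D = 1672, so D = 418 kJ/mol.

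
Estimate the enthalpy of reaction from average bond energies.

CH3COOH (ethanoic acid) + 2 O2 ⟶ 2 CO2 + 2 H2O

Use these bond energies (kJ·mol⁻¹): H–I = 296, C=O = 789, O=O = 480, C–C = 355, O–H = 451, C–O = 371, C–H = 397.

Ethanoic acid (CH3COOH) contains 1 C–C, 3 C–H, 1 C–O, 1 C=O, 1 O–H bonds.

Bonds broken (reactants):
  C–C: 1 × 355 = 355
  C–H: 3 × 397 = 1191
  C–O: 1 × 371 = 371
  C=O: 1 × 789 = 789
  O–H: 1 × 451 = 451
  O=O: 2 × 480 = 960
  Σ(broken) = 4117 kJ
Bonds formed (products):
  C=O: 4 × 789 = 3156
  O–H: 4 × 451 = 1804
  Σ(formed) = 4960 kJ
ΔH = Σ(broken) − Σ(formed) = 4117 − 4960 = −843 kJ

ΔH ≈ −843 kJ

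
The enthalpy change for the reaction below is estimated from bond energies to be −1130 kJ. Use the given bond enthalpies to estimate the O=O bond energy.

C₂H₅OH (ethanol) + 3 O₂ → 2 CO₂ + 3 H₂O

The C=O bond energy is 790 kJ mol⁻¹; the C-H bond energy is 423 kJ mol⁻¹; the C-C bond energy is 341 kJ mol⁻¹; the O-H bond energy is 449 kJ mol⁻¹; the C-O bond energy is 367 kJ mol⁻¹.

Let D be the O=O bond energy.
Σ(broken) = 1×341 + 5×423 + 1×367 + 1×449 + 3×D = 3272 + 3D
Σ(formed) = 4×790 + 6×449 = 5854
ΔH = Σ(broken) − Σ(formed) = (3272 + 3D) − (5854) = −2582 + 3D
Setting this equal to −1130 kJ gives 3D = 1452, so D = 484 kJ/mol.

D(O=O) ≈ 484 kJ/mol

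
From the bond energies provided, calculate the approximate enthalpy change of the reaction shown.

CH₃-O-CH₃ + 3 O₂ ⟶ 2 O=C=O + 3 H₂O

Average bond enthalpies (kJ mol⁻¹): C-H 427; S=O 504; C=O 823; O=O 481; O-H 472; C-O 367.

Bonds broken (reactants):
  C-H: 6 × 427 = 2562
  C-O: 2 × 367 = 734
  O=O: 3 × 481 = 1443
  Σ(broken) = 4739 kJ
Bonds formed (products):
  C=O: 4 × 823 = 3292
  O-H: 6 × 472 = 2832
  Σ(formed) = 6124 kJ
ΔH = Σ(broken) − Σ(formed) = 4739 − 6124 = −1385 kJ

ΔH ≈ −1385 kJ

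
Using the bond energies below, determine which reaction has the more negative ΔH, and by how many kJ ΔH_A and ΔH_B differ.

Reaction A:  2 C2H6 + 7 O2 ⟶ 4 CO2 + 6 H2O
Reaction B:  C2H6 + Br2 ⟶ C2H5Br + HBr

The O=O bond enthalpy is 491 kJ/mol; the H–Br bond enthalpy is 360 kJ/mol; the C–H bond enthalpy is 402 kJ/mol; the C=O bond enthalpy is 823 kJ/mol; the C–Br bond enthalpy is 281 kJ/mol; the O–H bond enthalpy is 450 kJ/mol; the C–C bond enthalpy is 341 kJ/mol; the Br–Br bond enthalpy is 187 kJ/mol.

Reaction A, by 2989 kJ

Reaction A:
  Bonds broken (reactants):
    C–C: 2 × 341 = 682
    C–H: 12 × 402 = 4824
    O=O: 7 × 491 = 3437
    Σ(broken) = 8943 kJ
  Bonds formed (products):
    C=O: 8 × 823 = 6584
    O–H: 12 × 450 = 5400
    Σ(formed) = 11984 kJ
  ΔH_A = 8943 − 11984 = −3041 kJ
Reaction B:
  Bonds broken (reactants):
    Br–Br: 1 × 187 = 187
    C–C: 1 × 341 = 341
    C–H: 6 × 402 = 2412
    Σ(broken) = 2940 kJ
  Bonds formed (products):
    C–Br: 1 × 281 = 281
    C–C: 1 × 341 = 341
    C–H: 5 × 402 = 2010
    H–Br: 1 × 360 = 360
    Σ(formed) = 2992 kJ
  ΔH_B = 2940 − 2992 = −52 kJ
ΔH_A − ΔH_B = −2989 kJ, so reaction A has the more negative ΔH; |ΔH_A − ΔH_B| = 2989 kJ.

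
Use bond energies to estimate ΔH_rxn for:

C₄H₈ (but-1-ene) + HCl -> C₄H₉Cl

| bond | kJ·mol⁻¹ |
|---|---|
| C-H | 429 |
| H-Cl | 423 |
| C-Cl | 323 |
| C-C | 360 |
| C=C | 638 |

ΔH ≈ −51 kJ

Bonds broken (reactants):
  C-C: 2 × 360 = 720
  C-H: 8 × 429 = 3432
  C=C: 1 × 638 = 638
  H-Cl: 1 × 423 = 423
  Σ(broken) = 5213 kJ
Bonds formed (products):
  C-C: 3 × 360 = 1080
  C-Cl: 1 × 323 = 323
  C-H: 9 × 429 = 3861
  Σ(formed) = 5264 kJ
ΔH = Σ(broken) − Σ(formed) = 5213 − 5264 = −51 kJ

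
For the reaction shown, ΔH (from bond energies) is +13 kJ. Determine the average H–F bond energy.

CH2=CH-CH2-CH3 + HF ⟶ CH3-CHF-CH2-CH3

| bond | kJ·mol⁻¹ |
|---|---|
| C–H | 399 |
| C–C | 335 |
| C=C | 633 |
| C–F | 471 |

D(H–F) ≈ 585 kJ/mol

Let D be the H–F bond energy.
Σ(broken) = 2×335 + 8×399 + 1×633 + 1×D = 4495 + D
Σ(formed) = 3×335 + 1×471 + 9×399 = 5067
ΔH = Σ(broken) − Σ(formed) = (4495 + D) − (5067) = −572 + D
Setting this equal to +13 kJ gives D = 585 kJ/mol.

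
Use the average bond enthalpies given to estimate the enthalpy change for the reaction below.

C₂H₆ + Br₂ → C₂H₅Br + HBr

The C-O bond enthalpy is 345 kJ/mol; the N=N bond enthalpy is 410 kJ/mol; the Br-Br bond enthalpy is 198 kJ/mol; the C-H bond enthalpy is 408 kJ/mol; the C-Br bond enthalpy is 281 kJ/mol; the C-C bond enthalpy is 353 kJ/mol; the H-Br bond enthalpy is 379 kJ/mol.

Bonds broken (reactants):
  Br-Br: 1 × 198 = 198
  C-C: 1 × 353 = 353
  C-H: 6 × 408 = 2448
  Σ(broken) = 2999 kJ
Bonds formed (products):
  C-Br: 1 × 281 = 281
  C-C: 1 × 353 = 353
  C-H: 5 × 408 = 2040
  H-Br: 1 × 379 = 379
  Σ(formed) = 3053 kJ
ΔH = Σ(broken) − Σ(formed) = 2999 − 3053 = −54 kJ

ΔH ≈ −54 kJ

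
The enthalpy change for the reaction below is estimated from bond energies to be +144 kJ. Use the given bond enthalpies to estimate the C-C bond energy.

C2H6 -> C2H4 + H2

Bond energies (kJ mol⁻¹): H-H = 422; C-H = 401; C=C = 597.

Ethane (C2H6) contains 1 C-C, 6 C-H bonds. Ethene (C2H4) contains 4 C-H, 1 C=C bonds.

D(C-C) ≈ 361 kJ/mol

Let D be the C-C bond energy.
Σ(broken) = 1×D + 6×401 = 2406 + D
Σ(formed) = 4×401 + 1×597 + 1×422 = 2623
ΔH = Σ(broken) − Σ(formed) = (2406 + D) − (2623) = −217 + D
Setting this equal to +144 kJ gives D = 361 kJ/mol.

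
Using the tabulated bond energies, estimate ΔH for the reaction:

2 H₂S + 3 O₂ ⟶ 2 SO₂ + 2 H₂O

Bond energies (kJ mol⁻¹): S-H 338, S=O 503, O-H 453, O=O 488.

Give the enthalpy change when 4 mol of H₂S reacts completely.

Bonds broken (reactants):
  O=O: 3 × 488 = 1464
  S-H: 4 × 338 = 1352
  Σ(broken) = 2816 kJ
Bonds formed (products):
  O-H: 4 × 453 = 1812
  S=O: 4 × 503 = 2012
  Σ(formed) = 3824 kJ
ΔH = Σ(broken) − Σ(formed) = 2816 − 3824 = −1008 kJ
For 2× the reaction as written: 2 × (−1008) = −2016 kJ

ΔH = −2016 kJ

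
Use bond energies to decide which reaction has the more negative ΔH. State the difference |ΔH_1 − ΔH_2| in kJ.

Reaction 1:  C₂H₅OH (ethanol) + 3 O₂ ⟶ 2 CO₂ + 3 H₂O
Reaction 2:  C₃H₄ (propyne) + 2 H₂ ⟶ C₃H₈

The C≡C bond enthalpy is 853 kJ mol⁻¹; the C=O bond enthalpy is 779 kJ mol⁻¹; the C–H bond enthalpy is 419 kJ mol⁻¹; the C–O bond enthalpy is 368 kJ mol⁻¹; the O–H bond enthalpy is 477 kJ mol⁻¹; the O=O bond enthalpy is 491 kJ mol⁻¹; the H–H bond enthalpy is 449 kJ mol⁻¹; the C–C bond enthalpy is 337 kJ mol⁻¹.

Reaction 1, by 966 kJ

Reaction 1:
  Bonds broken (reactants):
    C–C: 1 × 337 = 337
    C–H: 5 × 419 = 2095
    C–O: 1 × 368 = 368
    O–H: 1 × 477 = 477
    O=O: 3 × 491 = 1473
    Σ(broken) = 4750 kJ
  Bonds formed (products):
    C=O: 4 × 779 = 3116
    O–H: 6 × 477 = 2862
    Σ(formed) = 5978 kJ
  ΔH_1 = 4750 − 5978 = −1228 kJ
Reaction 2:
  Bonds broken (reactants):
    C≡C: 1 × 853 = 853
    C–C: 1 × 337 = 337
    C–H: 4 × 419 = 1676
    H–H: 2 × 449 = 898
    Σ(broken) = 3764 kJ
  Bonds formed (products):
    C–C: 2 × 337 = 674
    C–H: 8 × 419 = 3352
    Σ(formed) = 4026 kJ
  ΔH_2 = 3764 − 4026 = −262 kJ
ΔH_1 − ΔH_2 = −966 kJ, so reaction 1 has the more negative ΔH; |ΔH_1 − ΔH_2| = 966 kJ.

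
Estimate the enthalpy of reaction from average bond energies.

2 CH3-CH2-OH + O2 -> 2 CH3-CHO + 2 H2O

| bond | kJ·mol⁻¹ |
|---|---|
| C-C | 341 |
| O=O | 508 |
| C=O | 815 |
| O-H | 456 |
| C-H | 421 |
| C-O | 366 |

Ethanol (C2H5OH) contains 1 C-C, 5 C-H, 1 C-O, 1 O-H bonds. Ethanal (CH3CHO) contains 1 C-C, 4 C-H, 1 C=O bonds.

ΔH ≈ −460 kJ

Bonds broken (reactants):
  C-C: 2 × 341 = 682
  C-H: 10 × 421 = 4210
  C-O: 2 × 366 = 732
  O-H: 2 × 456 = 912
  O=O: 1 × 508 = 508
  Σ(broken) = 7044 kJ
Bonds formed (products):
  C-C: 2 × 341 = 682
  C-H: 8 × 421 = 3368
  C=O: 2 × 815 = 1630
  O-H: 4 × 456 = 1824
  Σ(formed) = 7504 kJ
ΔH = Σ(broken) − Σ(formed) = 7044 − 7504 = −460 kJ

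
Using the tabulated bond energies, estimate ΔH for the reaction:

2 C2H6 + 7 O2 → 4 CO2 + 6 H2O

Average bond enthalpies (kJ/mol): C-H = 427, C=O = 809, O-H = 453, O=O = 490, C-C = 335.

ΔH ≈ −2684 kJ

Bonds broken (reactants):
  C-C: 2 × 335 = 670
  C-H: 12 × 427 = 5124
  O=O: 7 × 490 = 3430
  Σ(broken) = 9224 kJ
Bonds formed (products):
  C=O: 8 × 809 = 6472
  O-H: 12 × 453 = 5436
  Σ(formed) = 11908 kJ
ΔH = Σ(broken) − Σ(formed) = 9224 − 11908 = −2684 kJ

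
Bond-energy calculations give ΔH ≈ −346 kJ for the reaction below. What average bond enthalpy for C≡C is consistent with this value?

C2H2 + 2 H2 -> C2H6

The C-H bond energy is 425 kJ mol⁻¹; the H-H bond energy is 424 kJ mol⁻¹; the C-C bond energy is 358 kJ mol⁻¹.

Let D be the C≡C bond energy.
Σ(broken) = 1×D + 2×425 + 2×424 = 1698 + D
Σ(formed) = 1×358 + 6×425 = 2908
ΔH = Σ(broken) − Σ(formed) = (1698 + D) − (2908) = −1210 + D
Setting this equal to −346 kJ gives D = 864 kJ/mol.

D(C≡C) ≈ 864 kJ/mol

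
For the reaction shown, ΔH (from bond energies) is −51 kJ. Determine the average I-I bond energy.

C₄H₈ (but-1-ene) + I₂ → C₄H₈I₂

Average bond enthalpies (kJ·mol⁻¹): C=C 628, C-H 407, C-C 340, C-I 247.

Let D be the I-I bond energy.
Σ(broken) = 2×340 + 8×407 + 1×628 + 1×D = 4564 + D
Σ(formed) = 3×340 + 8×407 + 2×247 = 4770
ΔH = Σ(broken) − Σ(formed) = (4564 + D) − (4770) = −206 + D
Setting this equal to −51 kJ gives D = 155 kJ/mol.

D(I-I) ≈ 155 kJ/mol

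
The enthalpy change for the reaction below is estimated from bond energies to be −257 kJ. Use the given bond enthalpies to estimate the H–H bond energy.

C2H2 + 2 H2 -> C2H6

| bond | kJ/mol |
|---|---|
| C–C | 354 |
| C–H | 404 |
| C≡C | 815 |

Let D be the H–H bond energy.
Σ(broken) = 1×815 + 2×404 + 2×D = 1623 + 2D
Σ(formed) = 1×354 + 6×404 = 2778
ΔH = Σ(broken) − Σ(formed) = (1623 + 2D) − (2778) = −1155 + 2D
Setting this equal to −257 kJ gives 2D = 898, so D = 449 kJ/mol.

D(H–H) ≈ 449 kJ/mol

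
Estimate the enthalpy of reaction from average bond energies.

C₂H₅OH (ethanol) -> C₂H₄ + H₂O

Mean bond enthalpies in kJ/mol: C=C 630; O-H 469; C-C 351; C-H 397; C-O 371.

ΔH ≈ +20 kJ

Bonds broken (reactants):
  C-C: 1 × 351 = 351
  C-H: 5 × 397 = 1985
  C-O: 1 × 371 = 371
  O-H: 1 × 469 = 469
  Σ(broken) = 3176 kJ
Bonds formed (products):
  C-H: 4 × 397 = 1588
  C=C: 1 × 630 = 630
  O-H: 2 × 469 = 938
  Σ(formed) = 3156 kJ
ΔH = Σ(broken) − Σ(formed) = 3176 − 3156 = +20 kJ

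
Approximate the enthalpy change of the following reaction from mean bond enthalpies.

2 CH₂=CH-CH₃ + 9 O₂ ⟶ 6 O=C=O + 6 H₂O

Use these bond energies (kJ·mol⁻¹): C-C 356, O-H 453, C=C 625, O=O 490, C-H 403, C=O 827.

ΔH ≈ −4152 kJ

Bonds broken (reactants):
  C-C: 2 × 356 = 712
  C-H: 12 × 403 = 4836
  C=C: 2 × 625 = 1250
  O=O: 9 × 490 = 4410
  Σ(broken) = 11208 kJ
Bonds formed (products):
  C=O: 12 × 827 = 9924
  O-H: 12 × 453 = 5436
  Σ(formed) = 15360 kJ
ΔH = Σ(broken) − Σ(formed) = 11208 − 15360 = −4152 kJ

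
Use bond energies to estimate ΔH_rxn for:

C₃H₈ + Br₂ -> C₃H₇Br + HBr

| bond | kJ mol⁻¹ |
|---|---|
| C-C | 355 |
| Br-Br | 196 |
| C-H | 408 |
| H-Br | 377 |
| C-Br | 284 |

ΔH ≈ −57 kJ

Bonds broken (reactants):
  Br-Br: 1 × 196 = 196
  C-C: 2 × 355 = 710
  C-H: 8 × 408 = 3264
  Σ(broken) = 4170 kJ
Bonds formed (products):
  C-Br: 1 × 284 = 284
  C-C: 2 × 355 = 710
  C-H: 7 × 408 = 2856
  H-Br: 1 × 377 = 377
  Σ(formed) = 4227 kJ
ΔH = Σ(broken) − Σ(formed) = 4170 − 4227 = −57 kJ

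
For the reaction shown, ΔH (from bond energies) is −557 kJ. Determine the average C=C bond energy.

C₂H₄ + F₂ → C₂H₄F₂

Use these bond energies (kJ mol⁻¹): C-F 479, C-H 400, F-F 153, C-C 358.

Let D be the C=C bond energy.
Σ(broken) = 4×400 + 1×D + 1×153 = 1753 + D
Σ(formed) = 1×358 + 2×479 + 4×400 = 2916
ΔH = Σ(broken) − Σ(formed) = (1753 + D) − (2916) = −1163 + D
Setting this equal to −557 kJ gives D = 606 kJ/mol.

D(C=C) ≈ 606 kJ/mol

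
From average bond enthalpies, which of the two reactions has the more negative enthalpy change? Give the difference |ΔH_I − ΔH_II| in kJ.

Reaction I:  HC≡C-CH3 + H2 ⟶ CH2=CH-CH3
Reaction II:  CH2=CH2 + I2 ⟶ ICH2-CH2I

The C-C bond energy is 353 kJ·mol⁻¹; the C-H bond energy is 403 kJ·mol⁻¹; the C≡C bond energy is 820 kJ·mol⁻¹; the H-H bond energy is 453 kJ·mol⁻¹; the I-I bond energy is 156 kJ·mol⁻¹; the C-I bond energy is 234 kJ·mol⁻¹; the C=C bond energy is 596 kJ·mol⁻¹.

Reaction I, by 60 kJ

Reaction I:
  Bonds broken (reactants):
    C≡C: 1 × 820 = 820
    C-C: 1 × 353 = 353
    C-H: 4 × 403 = 1612
    H-H: 1 × 453 = 453
    Σ(broken) = 3238 kJ
  Bonds formed (products):
    C-C: 1 × 353 = 353
    C-H: 6 × 403 = 2418
    C=C: 1 × 596 = 596
    Σ(formed) = 3367 kJ
  ΔH_I = 3238 − 3367 = −129 kJ
Reaction II:
  Bonds broken (reactants):
    C-H: 4 × 403 = 1612
    C=C: 1 × 596 = 596
    I-I: 1 × 156 = 156
    Σ(broken) = 2364 kJ
  Bonds formed (products):
    C-C: 1 × 353 = 353
    C-H: 4 × 403 = 1612
    C-I: 2 × 234 = 468
    Σ(formed) = 2433 kJ
  ΔH_II = 2364 − 2433 = −69 kJ
ΔH_I − ΔH_II = −60 kJ, so reaction I has the more negative ΔH; |ΔH_I − ΔH_II| = 60 kJ.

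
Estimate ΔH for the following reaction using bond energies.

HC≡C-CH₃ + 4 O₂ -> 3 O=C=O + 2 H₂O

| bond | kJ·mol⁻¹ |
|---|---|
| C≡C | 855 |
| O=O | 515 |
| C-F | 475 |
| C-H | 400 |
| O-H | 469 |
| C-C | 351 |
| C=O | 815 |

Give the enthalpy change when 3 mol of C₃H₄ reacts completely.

Bonds broken (reactants):
  C≡C: 1 × 855 = 855
  C-C: 1 × 351 = 351
  C-H: 4 × 400 = 1600
  O=O: 4 × 515 = 2060
  Σ(broken) = 4866 kJ
Bonds formed (products):
  C=O: 6 × 815 = 4890
  O-H: 4 × 469 = 1876
  Σ(formed) = 6766 kJ
ΔH = Σ(broken) − Σ(formed) = 4866 − 6766 = −1900 kJ
For 3× the reaction as written: 3 × (−1900) = −5700 kJ

ΔH = −5700 kJ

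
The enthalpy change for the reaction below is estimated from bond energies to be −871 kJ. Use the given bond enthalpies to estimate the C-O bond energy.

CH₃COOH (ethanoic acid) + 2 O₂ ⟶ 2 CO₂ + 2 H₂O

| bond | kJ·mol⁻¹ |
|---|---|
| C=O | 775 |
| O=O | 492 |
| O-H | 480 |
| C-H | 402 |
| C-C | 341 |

D(C-O) ≈ 363 kJ/mol

Let D be the C-O bond energy.
Σ(broken) = 1×341 + 3×402 + 1×D + 1×775 + 1×480 + 2×492 = 3786 + D
Σ(formed) = 4×775 + 4×480 = 5020
ΔH = Σ(broken) − Σ(formed) = (3786 + D) − (5020) = −1234 + D
Setting this equal to −871 kJ gives D = 363 kJ/mol.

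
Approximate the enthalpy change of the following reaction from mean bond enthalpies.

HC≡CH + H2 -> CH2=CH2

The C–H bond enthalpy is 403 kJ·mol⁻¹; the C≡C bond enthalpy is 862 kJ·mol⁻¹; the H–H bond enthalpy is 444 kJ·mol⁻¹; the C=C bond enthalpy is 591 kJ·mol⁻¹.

Bonds broken (reactants):
  C≡C: 1 × 862 = 862
  C–H: 2 × 403 = 806
  H–H: 1 × 444 = 444
  Σ(broken) = 2112 kJ
Bonds formed (products):
  C–H: 4 × 403 = 1612
  C=C: 1 × 591 = 591
  Σ(formed) = 2203 kJ
ΔH = Σ(broken) − Σ(formed) = 2112 − 2203 = −91 kJ

ΔH ≈ −91 kJ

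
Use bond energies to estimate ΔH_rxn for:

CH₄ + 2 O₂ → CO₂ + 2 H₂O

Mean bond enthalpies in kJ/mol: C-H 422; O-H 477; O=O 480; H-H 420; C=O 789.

Bonds broken (reactants):
  C-H: 4 × 422 = 1688
  O=O: 2 × 480 = 960
  Σ(broken) = 2648 kJ
Bonds formed (products):
  C=O: 2 × 789 = 1578
  O-H: 4 × 477 = 1908
  Σ(formed) = 3486 kJ
ΔH = Σ(broken) − Σ(formed) = 2648 − 3486 = −838 kJ

ΔH ≈ −838 kJ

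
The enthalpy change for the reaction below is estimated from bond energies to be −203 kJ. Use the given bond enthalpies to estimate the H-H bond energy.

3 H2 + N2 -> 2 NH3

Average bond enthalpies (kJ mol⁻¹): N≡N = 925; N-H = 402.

D(H-H) ≈ 428 kJ/mol

Let D be the H-H bond energy.
Σ(broken) = 3×D + 1×925 = 925 + 3D
Σ(formed) = 6×402 = 2412
ΔH = Σ(broken) − Σ(formed) = (925 + 3D) − (2412) = −1487 + 3D
Setting this equal to −203 kJ gives 3D = 1284, so D = 428 kJ/mol.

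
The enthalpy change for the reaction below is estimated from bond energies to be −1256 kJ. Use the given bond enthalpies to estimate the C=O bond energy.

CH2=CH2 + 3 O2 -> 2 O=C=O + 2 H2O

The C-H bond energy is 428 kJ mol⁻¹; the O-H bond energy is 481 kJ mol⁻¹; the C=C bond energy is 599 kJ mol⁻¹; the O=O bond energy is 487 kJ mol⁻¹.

Let D be the C=O bond energy.
Σ(broken) = 4×428 + 1×599 + 3×487 = 3772
Σ(formed) = 4×D + 4×481 = 1924 + 4D
ΔH = Σ(broken) − Σ(formed) = (3772) − (1924 + 4D) = +1848 − 4D
Setting this equal to −1256 kJ gives 4D = 3104, so D = 776 kJ/mol.

D(C=O) ≈ 776 kJ/mol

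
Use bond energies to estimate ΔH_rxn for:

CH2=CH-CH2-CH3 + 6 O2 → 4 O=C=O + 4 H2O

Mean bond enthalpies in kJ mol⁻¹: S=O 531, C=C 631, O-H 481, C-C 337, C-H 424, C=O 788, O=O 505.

Bonds broken (reactants):
  C-C: 2 × 337 = 674
  C-H: 8 × 424 = 3392
  C=C: 1 × 631 = 631
  O=O: 6 × 505 = 3030
  Σ(broken) = 7727 kJ
Bonds formed (products):
  C=O: 8 × 788 = 6304
  O-H: 8 × 481 = 3848
  Σ(formed) = 10152 kJ
ΔH = Σ(broken) − Σ(formed) = 7727 − 10152 = −2425 kJ

ΔH ≈ −2425 kJ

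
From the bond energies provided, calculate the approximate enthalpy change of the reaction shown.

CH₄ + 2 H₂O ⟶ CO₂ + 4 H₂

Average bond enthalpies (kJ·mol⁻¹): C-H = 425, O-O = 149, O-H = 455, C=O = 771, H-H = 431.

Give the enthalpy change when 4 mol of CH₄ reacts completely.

ΔH = +1016 kJ

Bonds broken (reactants):
  C-H: 4 × 425 = 1700
  O-H: 4 × 455 = 1820
  Σ(broken) = 3520 kJ
Bonds formed (products):
  C=O: 2 × 771 = 1542
  H-H: 4 × 431 = 1724
  Σ(formed) = 3266 kJ
ΔH = Σ(broken) − Σ(formed) = 3520 − 3266 = +254 kJ
For 4× the reaction as written: 4 × (+254) = +1016 kJ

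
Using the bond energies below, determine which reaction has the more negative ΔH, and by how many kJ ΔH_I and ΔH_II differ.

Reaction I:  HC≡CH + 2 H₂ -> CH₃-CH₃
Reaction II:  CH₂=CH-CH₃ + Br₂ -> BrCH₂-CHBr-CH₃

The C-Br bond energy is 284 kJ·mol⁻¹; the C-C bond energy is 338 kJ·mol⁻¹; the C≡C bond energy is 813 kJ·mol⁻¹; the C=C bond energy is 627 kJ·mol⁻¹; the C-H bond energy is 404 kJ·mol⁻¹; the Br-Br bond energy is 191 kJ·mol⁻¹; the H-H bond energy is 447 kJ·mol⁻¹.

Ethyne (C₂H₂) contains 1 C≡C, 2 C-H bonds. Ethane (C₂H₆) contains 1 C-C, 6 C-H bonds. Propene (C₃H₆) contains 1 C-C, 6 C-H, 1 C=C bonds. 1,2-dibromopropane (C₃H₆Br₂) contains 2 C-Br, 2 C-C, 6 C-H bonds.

Reaction I, by 159 kJ

Reaction I:
  Bonds broken (reactants):
    C≡C: 1 × 813 = 813
    C-H: 2 × 404 = 808
    H-H: 2 × 447 = 894
    Σ(broken) = 2515 kJ
  Bonds formed (products):
    C-C: 1 × 338 = 338
    C-H: 6 × 404 = 2424
    Σ(formed) = 2762 kJ
  ΔH_I = 2515 − 2762 = −247 kJ
Reaction II:
  Bonds broken (reactants):
    Br-Br: 1 × 191 = 191
    C-C: 1 × 338 = 338
    C-H: 6 × 404 = 2424
    C=C: 1 × 627 = 627
    Σ(broken) = 3580 kJ
  Bonds formed (products):
    C-Br: 2 × 284 = 568
    C-C: 2 × 338 = 676
    C-H: 6 × 404 = 2424
    Σ(formed) = 3668 kJ
  ΔH_II = 3580 − 3668 = −88 kJ
ΔH_I − ΔH_II = −159 kJ, so reaction I has the more negative ΔH; |ΔH_I − ΔH_II| = 159 kJ.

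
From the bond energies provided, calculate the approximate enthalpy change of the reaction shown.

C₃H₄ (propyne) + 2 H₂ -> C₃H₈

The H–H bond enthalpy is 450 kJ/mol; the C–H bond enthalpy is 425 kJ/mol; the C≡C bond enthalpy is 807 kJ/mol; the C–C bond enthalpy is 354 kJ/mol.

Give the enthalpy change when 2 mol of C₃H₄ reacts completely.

Bonds broken (reactants):
  C≡C: 1 × 807 = 807
  C–C: 1 × 354 = 354
  C–H: 4 × 425 = 1700
  H–H: 2 × 450 = 900
  Σ(broken) = 3761 kJ
Bonds formed (products):
  C–C: 2 × 354 = 708
  C–H: 8 × 425 = 3400
  Σ(formed) = 4108 kJ
ΔH = Σ(broken) − Σ(formed) = 3761 − 4108 = −347 kJ
For 2× the reaction as written: 2 × (−347) = −694 kJ

ΔH = −694 kJ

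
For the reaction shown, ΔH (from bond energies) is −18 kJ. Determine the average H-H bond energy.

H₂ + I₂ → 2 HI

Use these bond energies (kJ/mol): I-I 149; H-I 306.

Let D be the H-H bond energy.
Σ(broken) = 1×D + 1×149 = 149 + D
Σ(formed) = 2×306 = 612
ΔH = Σ(broken) − Σ(formed) = (149 + D) − (612) = −463 + D
Setting this equal to −18 kJ gives D = 445 kJ/mol.

D(H-H) ≈ 445 kJ/mol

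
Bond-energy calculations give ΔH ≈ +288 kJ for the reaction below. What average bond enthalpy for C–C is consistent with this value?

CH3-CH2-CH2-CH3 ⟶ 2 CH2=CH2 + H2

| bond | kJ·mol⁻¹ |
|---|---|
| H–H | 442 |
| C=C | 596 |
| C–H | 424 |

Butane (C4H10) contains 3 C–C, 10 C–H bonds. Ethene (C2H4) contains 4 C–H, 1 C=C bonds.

Let D be the C–C bond energy.
Σ(broken) = 3×D + 10×424 = 4240 + 3D
Σ(formed) = 8×424 + 2×596 + 1×442 = 5026
ΔH = Σ(broken) − Σ(formed) = (4240 + 3D) − (5026) = −786 + 3D
Setting this equal to +288 kJ gives 3D = 1074, so D = 358 kJ/mol.

D(C–C) ≈ 358 kJ/mol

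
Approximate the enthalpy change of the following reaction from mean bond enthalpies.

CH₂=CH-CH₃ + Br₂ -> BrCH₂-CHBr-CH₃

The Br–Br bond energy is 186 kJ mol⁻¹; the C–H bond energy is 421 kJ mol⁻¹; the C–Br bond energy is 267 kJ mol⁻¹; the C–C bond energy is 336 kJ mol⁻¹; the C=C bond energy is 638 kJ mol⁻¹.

ΔH ≈ −46 kJ

Bonds broken (reactants):
  Br–Br: 1 × 186 = 186
  C–C: 1 × 336 = 336
  C–H: 6 × 421 = 2526
  C=C: 1 × 638 = 638
  Σ(broken) = 3686 kJ
Bonds formed (products):
  C–Br: 2 × 267 = 534
  C–C: 2 × 336 = 672
  C–H: 6 × 421 = 2526
  Σ(formed) = 3732 kJ
ΔH = Σ(broken) − Σ(formed) = 3686 − 3732 = −46 kJ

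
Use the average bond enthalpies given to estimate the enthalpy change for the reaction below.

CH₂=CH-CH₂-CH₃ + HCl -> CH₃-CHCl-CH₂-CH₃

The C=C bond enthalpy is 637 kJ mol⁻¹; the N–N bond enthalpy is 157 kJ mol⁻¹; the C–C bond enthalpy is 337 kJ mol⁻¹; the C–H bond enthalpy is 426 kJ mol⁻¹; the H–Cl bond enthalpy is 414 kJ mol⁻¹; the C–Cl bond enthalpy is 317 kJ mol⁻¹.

Bonds broken (reactants):
  C–C: 2 × 337 = 674
  C–H: 8 × 426 = 3408
  C=C: 1 × 637 = 637
  H–Cl: 1 × 414 = 414
  Σ(broken) = 5133 kJ
Bonds formed (products):
  C–C: 3 × 337 = 1011
  C–Cl: 1 × 317 = 317
  C–H: 9 × 426 = 3834
  Σ(formed) = 5162 kJ
ΔH = Σ(broken) − Σ(formed) = 5133 − 5162 = −29 kJ

ΔH ≈ −29 kJ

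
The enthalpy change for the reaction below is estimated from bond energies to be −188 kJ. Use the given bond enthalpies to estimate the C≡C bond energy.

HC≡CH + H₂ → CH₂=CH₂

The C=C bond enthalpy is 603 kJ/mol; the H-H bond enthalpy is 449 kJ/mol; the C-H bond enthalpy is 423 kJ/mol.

D(C≡C) ≈ 812 kJ/mol

Let D be the C≡C bond energy.
Σ(broken) = 1×D + 2×423 + 1×449 = 1295 + D
Σ(formed) = 4×423 + 1×603 = 2295
ΔH = Σ(broken) − Σ(formed) = (1295 + D) − (2295) = −1000 + D
Setting this equal to −188 kJ gives D = 812 kJ/mol.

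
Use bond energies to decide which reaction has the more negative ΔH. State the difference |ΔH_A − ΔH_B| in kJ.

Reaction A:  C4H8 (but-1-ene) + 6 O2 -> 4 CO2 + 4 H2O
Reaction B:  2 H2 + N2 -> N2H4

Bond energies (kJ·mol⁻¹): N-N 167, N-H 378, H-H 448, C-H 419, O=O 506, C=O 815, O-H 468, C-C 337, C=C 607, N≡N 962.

Reaction A:
  Bonds broken (reactants):
    C-C: 2 × 337 = 674
    C-H: 8 × 419 = 3352
    C=C: 1 × 607 = 607
    O=O: 6 × 506 = 3036
    Σ(broken) = 7669 kJ
  Bonds formed (products):
    C=O: 8 × 815 = 6520
    O-H: 8 × 468 = 3744
    Σ(formed) = 10264 kJ
  ΔH_A = 7669 − 10264 = −2595 kJ
Reaction B:
  Bonds broken (reactants):
    H-H: 2 × 448 = 896
    N≡N: 1 × 962 = 962
    Σ(broken) = 1858 kJ
  Bonds formed (products):
    N-H: 4 × 378 = 1512
    N-N: 1 × 167 = 167
    Σ(formed) = 1679 kJ
  ΔH_B = 1858 − 1679 = +179 kJ
ΔH_A − ΔH_B = −2774 kJ, so reaction A has the more negative ΔH; |ΔH_A − ΔH_B| = 2774 kJ.

Reaction A, by 2774 kJ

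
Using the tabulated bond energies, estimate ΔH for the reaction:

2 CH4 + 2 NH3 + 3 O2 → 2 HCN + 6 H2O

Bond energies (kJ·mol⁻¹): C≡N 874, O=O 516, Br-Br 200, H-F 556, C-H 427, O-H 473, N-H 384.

ΔH ≈ −1010 kJ

Bonds broken (reactants):
  C-H: 8 × 427 = 3416
  N-H: 6 × 384 = 2304
  O=O: 3 × 516 = 1548
  Σ(broken) = 7268 kJ
Bonds formed (products):
  C≡N: 2 × 874 = 1748
  C-H: 2 × 427 = 854
  O-H: 12 × 473 = 5676
  Σ(formed) = 8278 kJ
ΔH = Σ(broken) − Σ(formed) = 7268 − 8278 = −1010 kJ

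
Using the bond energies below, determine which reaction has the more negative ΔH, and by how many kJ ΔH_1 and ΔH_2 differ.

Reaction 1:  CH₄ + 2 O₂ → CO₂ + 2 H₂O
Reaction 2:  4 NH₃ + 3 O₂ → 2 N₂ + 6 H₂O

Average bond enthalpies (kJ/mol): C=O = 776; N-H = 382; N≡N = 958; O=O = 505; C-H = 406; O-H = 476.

Reaction 2, by 707 kJ

Reaction 1:
  Bonds broken (reactants):
    C-H: 4 × 406 = 1624
    O=O: 2 × 505 = 1010
    Σ(broken) = 2634 kJ
  Bonds formed (products):
    C=O: 2 × 776 = 1552
    O-H: 4 × 476 = 1904
    Σ(formed) = 3456 kJ
  ΔH_1 = 2634 − 3456 = −822 kJ
Reaction 2:
  Bonds broken (reactants):
    N-H: 12 × 382 = 4584
    O=O: 3 × 505 = 1515
    Σ(broken) = 6099 kJ
  Bonds formed (products):
    N≡N: 2 × 958 = 1916
    O-H: 12 × 476 = 5712
    Σ(formed) = 7628 kJ
  ΔH_2 = 6099 − 7628 = −1529 kJ
ΔH_1 − ΔH_2 = +707 kJ, so reaction 2 has the more negative ΔH; |ΔH_1 − ΔH_2| = 707 kJ.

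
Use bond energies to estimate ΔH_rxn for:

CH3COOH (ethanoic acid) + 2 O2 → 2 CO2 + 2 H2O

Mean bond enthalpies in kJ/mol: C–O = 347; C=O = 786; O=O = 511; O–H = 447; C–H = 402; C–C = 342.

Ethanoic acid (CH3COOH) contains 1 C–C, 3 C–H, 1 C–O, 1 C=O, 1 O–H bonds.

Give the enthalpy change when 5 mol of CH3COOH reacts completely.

ΔH = −3910 kJ

Bonds broken (reactants):
  C–C: 1 × 342 = 342
  C–H: 3 × 402 = 1206
  C–O: 1 × 347 = 347
  C=O: 1 × 786 = 786
  O–H: 1 × 447 = 447
  O=O: 2 × 511 = 1022
  Σ(broken) = 4150 kJ
Bonds formed (products):
  C=O: 4 × 786 = 3144
  O–H: 4 × 447 = 1788
  Σ(formed) = 4932 kJ
ΔH = Σ(broken) − Σ(formed) = 4150 − 4932 = −782 kJ
For 5× the reaction as written: 5 × (−782) = −3910 kJ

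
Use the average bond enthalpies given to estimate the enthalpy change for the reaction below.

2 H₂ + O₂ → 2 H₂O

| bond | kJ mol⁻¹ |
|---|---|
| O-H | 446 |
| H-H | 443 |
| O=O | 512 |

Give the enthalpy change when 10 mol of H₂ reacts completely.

ΔH = −1930 kJ

Bonds broken (reactants):
  H-H: 2 × 443 = 886
  O=O: 1 × 512 = 512
  Σ(broken) = 1398 kJ
Bonds formed (products):
  O-H: 4 × 446 = 1784
  Σ(formed) = 1784 kJ
ΔH = Σ(broken) − Σ(formed) = 1398 − 1784 = −386 kJ
For 5× the reaction as written: 5 × (−386) = −1930 kJ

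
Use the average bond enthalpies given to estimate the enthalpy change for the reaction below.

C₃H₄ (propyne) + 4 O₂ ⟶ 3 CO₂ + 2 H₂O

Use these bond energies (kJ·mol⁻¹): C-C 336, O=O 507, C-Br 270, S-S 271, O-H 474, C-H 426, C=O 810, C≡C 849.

Bonds broken (reactants):
  C≡C: 1 × 849 = 849
  C-C: 1 × 336 = 336
  C-H: 4 × 426 = 1704
  O=O: 4 × 507 = 2028
  Σ(broken) = 4917 kJ
Bonds formed (products):
  C=O: 6 × 810 = 4860
  O-H: 4 × 474 = 1896
  Σ(formed) = 6756 kJ
ΔH = Σ(broken) − Σ(formed) = 4917 − 6756 = −1839 kJ

ΔH ≈ −1839 kJ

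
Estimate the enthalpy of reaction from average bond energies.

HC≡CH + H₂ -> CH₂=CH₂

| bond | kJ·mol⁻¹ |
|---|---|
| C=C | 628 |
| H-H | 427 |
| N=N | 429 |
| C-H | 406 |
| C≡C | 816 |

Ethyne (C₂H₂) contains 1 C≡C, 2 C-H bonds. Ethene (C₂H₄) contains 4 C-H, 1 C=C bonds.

Bonds broken (reactants):
  C≡C: 1 × 816 = 816
  C-H: 2 × 406 = 812
  H-H: 1 × 427 = 427
  Σ(broken) = 2055 kJ
Bonds formed (products):
  C-H: 4 × 406 = 1624
  C=C: 1 × 628 = 628
  Σ(formed) = 2252 kJ
ΔH = Σ(broken) − Σ(formed) = 2055 − 2252 = −197 kJ

ΔH ≈ −197 kJ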